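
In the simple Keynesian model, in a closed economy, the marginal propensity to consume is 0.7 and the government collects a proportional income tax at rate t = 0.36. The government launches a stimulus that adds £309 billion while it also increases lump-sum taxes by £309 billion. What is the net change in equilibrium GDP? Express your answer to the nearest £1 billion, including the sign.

Expenditure multiplier = 1/(1 − c(1−t)) = 1/(1 − 0.7×0.64) = 1/0.552 ≈ 1.812.
ΔG contributes k·ΔG = (+£309 billion) / 0.552 ≈ +£559.8 billion.
ΔT of +£309 billion changes first-round spending by −c·ΔT = −£216.3 billion, contributing k·(−c·ΔT) = (−£216.3 billion) / 0.552 ≈ −£391.8 billion.
Net ΔY = k(ΔG − c·ΔT) = (+£92.7 billion) / 0.552 ≈ +£168 billion.

+£168 billion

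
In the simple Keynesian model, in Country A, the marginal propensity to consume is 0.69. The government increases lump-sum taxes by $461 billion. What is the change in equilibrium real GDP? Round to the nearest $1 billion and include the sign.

A lump-sum tax change of +$461 billion shifts disposable income by −$461 billion; first-round consumption changes by −c × ΔT = −0.69 × (+$461 billion) = −$318.09 billion.
Expenditure multiplier = 1/(1 − MPC) = 1/(1 − 0.69) = 1/0.31 ≈ 3.226.
The tax multiplier is −c × k ≈ −2.226, so ΔY = k × (−c·ΔT) = (−$318.09 billion) / 0.31 ≈ −$1,026 billion.

−$1,026 billion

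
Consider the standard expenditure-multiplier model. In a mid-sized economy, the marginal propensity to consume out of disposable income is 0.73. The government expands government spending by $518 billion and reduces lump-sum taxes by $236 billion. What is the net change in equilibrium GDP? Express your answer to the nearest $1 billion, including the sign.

+$2,557 billion

Expenditure multiplier = 1/(1 − MPC) = 1/(1 − 0.73) = 1/0.27 ≈ 3.704.
ΔG contributes k·ΔG = (+$518 billion) / 0.27 ≈ +$1,918.5 billion.
ΔT of −$236 billion changes first-round spending by −c·ΔT = +$172.28 billion, contributing k·(−c·ΔT) = (+$172.28 billion) / 0.27 ≈ +$638.1 billion.
Net ΔY = k(ΔG − c·ΔT) = (+$690.28 billion) / 0.27 ≈ +$2,557 billion.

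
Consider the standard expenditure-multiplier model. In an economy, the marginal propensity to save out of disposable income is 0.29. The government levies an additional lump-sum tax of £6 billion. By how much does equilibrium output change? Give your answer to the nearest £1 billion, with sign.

−£15 billion

MPC = 1 − MPS = 1 − 0.29 = 0.71.
A lump-sum tax change of +£6 billion shifts disposable income by −£6 billion; first-round consumption changes by −c × ΔT = −0.71 × (+£6 billion) = −£4.26 billion.
Expenditure multiplier = 1/(1 − MPC) = 1/(1 − 0.71) = 1/0.29 ≈ 3.448.
The tax multiplier is −c × k ≈ −2.448, so ΔY = k × (−c·ΔT) = (−£4.26 billion) / 0.29 ≈ −£15 billion.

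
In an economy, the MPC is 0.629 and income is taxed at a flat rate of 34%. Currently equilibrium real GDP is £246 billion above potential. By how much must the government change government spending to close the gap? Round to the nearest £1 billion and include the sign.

−£144 billion

Spending multiplier = 1/(1 − c(1−t)) = 1/(1 − 0.629×0.66) = 1/0.58486 ≈ 1.71.
Need ΔY = −£246 billion, so ΔG = ΔY/k = (−£246 billion) × 0.58486 ≈ −£144 billion.
The government should cut government spending by £144 billion.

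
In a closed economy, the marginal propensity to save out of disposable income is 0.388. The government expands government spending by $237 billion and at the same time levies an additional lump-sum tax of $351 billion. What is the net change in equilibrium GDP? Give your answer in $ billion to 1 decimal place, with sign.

+$57.2 billion

MPC = 1 − MPS = 1 − 0.388 = 0.612.
Expenditure multiplier = 1/(1 − MPC) = 1/(1 − 0.612) = 1/0.388 ≈ 2.577.
ΔG contributes k·ΔG = (+$237 billion) / 0.388 ≈ +$610.8 billion.
ΔT of +$351 billion changes first-round spending by −c·ΔT = −$214.812 billion, contributing k·(−c·ΔT) = (−$214.812 billion) / 0.388 ≈ −$553.6 billion.
Net ΔY = k(ΔG − c·ΔT) = (+$22.188 billion) / 0.388 ≈ +$57.2 billion.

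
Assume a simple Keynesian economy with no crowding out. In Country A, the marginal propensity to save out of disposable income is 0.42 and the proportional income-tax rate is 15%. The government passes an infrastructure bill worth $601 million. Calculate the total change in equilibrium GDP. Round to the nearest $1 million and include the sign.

+$1,185 million

MPC = 1 − MPS = 1 − 0.42 = 0.58.
Spending multiplier = 1/(1 − c(1−t)) = 1/(1 − 0.58×0.85) = 1/0.507 ≈ 1.972.
ΔY = k × ΔG = (+$601 million) / 0.507 ≈ +$1,185 million.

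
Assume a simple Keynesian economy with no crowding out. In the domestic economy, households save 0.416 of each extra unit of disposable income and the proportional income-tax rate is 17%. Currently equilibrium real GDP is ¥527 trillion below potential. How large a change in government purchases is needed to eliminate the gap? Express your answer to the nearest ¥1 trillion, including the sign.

MPC = 1 − MPS = 1 − 0.416 = 0.584.
Spending multiplier = 1/(1 − c(1−t)) = 1/(1 − 0.584×0.83) = 1/0.51528 ≈ 1.941.
Need ΔY = +¥527 trillion, so ΔG = ΔY/k = (+¥527 trillion) × 0.51528 ≈ +¥272 trillion.
The government should increase government purchases by ¥272 trillion.

+¥272 trillion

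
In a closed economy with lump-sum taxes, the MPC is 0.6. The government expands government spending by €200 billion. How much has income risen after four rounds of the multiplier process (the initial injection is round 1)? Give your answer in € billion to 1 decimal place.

Round 1 adds ΔG = €200 billion; each later round is MPC = 0.6 times the previous.
After 4 rounds: 200 + 120 + 72 + 43.2 = ΔG·(1 − c^4)/(1 − c) = 200 × (1 − 0.1296)/0.4 = €435.2 billion.

€435.2 billion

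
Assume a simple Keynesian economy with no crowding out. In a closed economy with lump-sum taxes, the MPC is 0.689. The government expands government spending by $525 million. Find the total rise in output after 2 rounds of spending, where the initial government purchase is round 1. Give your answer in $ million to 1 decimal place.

Round 1 adds ΔG = $525 million; each later round is MPC = 0.689 times the previous.
After 2 rounds: 525 + 361.725 = ΔG·(1 − c^2)/(1 − c) = 525 × (1 − 0.474721)/0.311 ≈ $886.7 million.

$886.7 million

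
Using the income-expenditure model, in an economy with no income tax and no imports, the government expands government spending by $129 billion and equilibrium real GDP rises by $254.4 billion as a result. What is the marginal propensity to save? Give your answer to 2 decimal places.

Implied spending multiplier k = ΔY/ΔG = 254.4/129 ≈ 1.9721.
Since k = 1/(1 − MPC), MPC = 1 − 1/k = 1 − ΔG/ΔY = 1 − 129/254.4 ≈ 0.49.
MPS = 1 − MPC = 0.51.

0.51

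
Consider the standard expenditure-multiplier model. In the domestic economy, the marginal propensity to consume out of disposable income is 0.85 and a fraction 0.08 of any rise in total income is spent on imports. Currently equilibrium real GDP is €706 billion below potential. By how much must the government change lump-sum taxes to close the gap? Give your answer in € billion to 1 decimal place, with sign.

−€191.0 billion

Spending multiplier = 1/(1 − c + m) = 1/(1 − 0.85 + 0.08) = 1/0.23 ≈ 4.348.
Tax multiplier = −c·k = −0.85/0.23 ≈ −3.696. Need ΔY = +€706 billion, so ΔT = ΔY/(−c·k) = −(+€706 billion) × 0.23 / 0.85 ≈ −€191 billion.
The government should cut lump-sum taxes by €191 billion.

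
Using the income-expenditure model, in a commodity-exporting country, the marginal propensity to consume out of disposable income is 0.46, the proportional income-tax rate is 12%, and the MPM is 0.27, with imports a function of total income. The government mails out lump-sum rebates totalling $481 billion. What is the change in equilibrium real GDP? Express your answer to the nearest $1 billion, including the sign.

A lump-sum tax change of −$481 billion shifts disposable income by +$481 billion; first-round consumption changes by −c × ΔT = −0.46 × (−$481 billion) = +$221.26 billion.
Expenditure multiplier = 1/(1 − c(1−t) + m) = 1/(1 − 0.46×0.88 + 0.27) = 1/0.8652 ≈ 1.156.
The tax multiplier is −c × k ≈ −0.532, so ΔY = k × (−c·ΔT) = (+$221.26 billion) / 0.8652 ≈ +$256 billion.

+$256 billion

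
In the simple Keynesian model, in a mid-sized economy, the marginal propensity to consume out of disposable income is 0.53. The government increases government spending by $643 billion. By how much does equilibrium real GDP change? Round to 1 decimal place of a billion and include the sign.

Expenditure multiplier = 1/(1 − MPC) = 1/(1 − 0.53) = 1/0.47 ≈ 2.128.
ΔY = k × ΔG = (+$643 billion) / 0.47 ≈ +$1,368.1 billion.

+$1,368.1 billion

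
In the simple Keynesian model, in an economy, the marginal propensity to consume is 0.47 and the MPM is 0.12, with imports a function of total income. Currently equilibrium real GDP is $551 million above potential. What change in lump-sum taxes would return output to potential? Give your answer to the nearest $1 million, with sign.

Spending multiplier = 1/(1 − c + m) = 1/(1 − 0.47 + 0.12) = 1/0.65 ≈ 1.538.
Tax multiplier = −c·k = −0.47/0.65 ≈ −0.723. Need ΔY = −$551 million, so ΔT = ΔY/(−c·k) = −(−$551 million) × 0.65 / 0.47 ≈ +$762 million.
The government should raise lump-sum taxes by $762 million.

+$762 million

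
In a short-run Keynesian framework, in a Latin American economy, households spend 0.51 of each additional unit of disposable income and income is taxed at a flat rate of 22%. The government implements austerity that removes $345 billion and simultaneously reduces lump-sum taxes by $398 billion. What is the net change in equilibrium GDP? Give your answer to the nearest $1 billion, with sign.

−$236 billion

Expenditure multiplier = 1/(1 − c(1−t)) = 1/(1 − 0.51×0.78) = 1/0.6022 ≈ 1.661.
ΔG contributes k·ΔG = (−$345 billion) / 0.6022 ≈ −$572.9 billion.
ΔT of −$398 billion changes first-round spending by −c·ΔT = +$202.98 billion, contributing k·(−c·ΔT) = (+$202.98 billion) / 0.6022 ≈ +$337.1 billion.
Net ΔY = k(ΔG − c·ΔT) = (−$142.02 billion) / 0.6022 ≈ −$236 billion.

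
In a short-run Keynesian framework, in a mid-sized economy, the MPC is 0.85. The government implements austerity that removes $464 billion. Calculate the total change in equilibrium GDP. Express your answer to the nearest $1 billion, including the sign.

Expenditure multiplier = 1/(1 − MPC) = 1/(1 − 0.85) = 1/0.15 ≈ 6.667.
ΔY = k × ΔG = (−$464 billion) / 0.15 ≈ −$3,093 billion.

−$3,093 billion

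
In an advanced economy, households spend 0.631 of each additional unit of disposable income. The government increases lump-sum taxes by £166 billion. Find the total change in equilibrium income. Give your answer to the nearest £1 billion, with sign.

A lump-sum tax change of +£166 billion shifts disposable income by −£166 billion; first-round consumption changes by −c × ΔT = −0.631 × (+£166 billion) = −£104.746 billion.
Expenditure multiplier = 1/(1 − MPC) = 1/(1 − 0.631) = 1/0.369 ≈ 2.71.
The tax multiplier is −c × k ≈ −1.71, so ΔY = k × (−c·ΔT) = (−£104.746 billion) / 0.369 ≈ −£284 billion.

−£284 billion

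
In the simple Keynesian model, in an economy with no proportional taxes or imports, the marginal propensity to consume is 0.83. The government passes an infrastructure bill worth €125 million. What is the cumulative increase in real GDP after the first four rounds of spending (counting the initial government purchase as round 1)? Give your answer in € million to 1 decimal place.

€386.3 million

Round 1 adds ΔG = €125 million; each later round is MPC = 0.83 times the previous.
After 4 rounds: 125 + 103.75 + 86.1125 + 71.473375 = ΔG·(1 − c^4)/(1 − c) = 125 × (1 − 0.47458321)/0.17 ≈ €386.3 million.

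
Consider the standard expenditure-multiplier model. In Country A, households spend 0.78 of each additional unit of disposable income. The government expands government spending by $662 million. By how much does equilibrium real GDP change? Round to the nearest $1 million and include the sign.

Spending multiplier = 1/(1 − MPC) = 1/(1 − 0.78) = 1/0.22 ≈ 4.545.
ΔY = k × ΔG = (+$662 million) / 0.22 ≈ +$3,009 million.

+$3,009 million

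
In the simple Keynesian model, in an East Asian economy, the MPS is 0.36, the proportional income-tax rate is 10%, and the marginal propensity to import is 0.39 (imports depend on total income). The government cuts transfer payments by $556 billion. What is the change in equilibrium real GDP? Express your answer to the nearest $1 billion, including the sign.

MPC = 1 − MPS = 1 − 0.36 = 0.64.
The transfer change shifts disposable income by −$556 billion, so first-round consumption changes by c·ΔTR = 0.64 × (−$556 billion) = −$355.84 billion.
Expenditure multiplier = 1/(1 − c(1−t) + m) = 1/(1 − 0.64×0.9 + 0.39) = 1/0.814 ≈ 1.229.
The transfer multiplier is c × k ≈ 0.786, so ΔY = k × (c·ΔTR) = (−$355.84 billion) / 0.814 ≈ −$437 billion.

−$437 billion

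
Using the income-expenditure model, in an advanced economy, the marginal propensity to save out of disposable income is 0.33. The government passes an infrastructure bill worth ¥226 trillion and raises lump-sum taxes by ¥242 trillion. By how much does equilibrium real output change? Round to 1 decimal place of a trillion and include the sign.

+¥193.5 trillion

MPC = 1 − MPS = 1 − 0.33 = 0.67.
Expenditure multiplier = 1/(1 − MPC) = 1/(1 − 0.67) = 1/0.33 ≈ 3.03.
ΔG contributes k·ΔG = (+¥226 trillion) / 0.33 ≈ +¥684.8 trillion.
ΔT of +¥242 trillion changes first-round spending by −c·ΔT = −¥162.14 trillion, contributing k·(−c·ΔT) = (−¥162.14 trillion) / 0.33 ≈ −¥491.3 trillion.
Net ΔY = k(ΔG − c·ΔT) = (+¥63.86 trillion) / 0.33 ≈ +¥193.5 trillion.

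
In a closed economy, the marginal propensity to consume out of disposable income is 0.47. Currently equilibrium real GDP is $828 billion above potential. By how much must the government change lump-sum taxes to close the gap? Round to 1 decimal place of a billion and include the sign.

+$933.7 billion

Spending multiplier = 1/(1 − MPC) = 1/(1 − 0.47) = 1/0.53 ≈ 1.887.
Tax multiplier = −c·k = −0.47/0.53 ≈ −0.887. Need ΔY = −$828 billion, so ΔT = ΔY/(−c·k) = −(−$828 billion) × 0.53 / 0.47 ≈ +$933.7 billion.
The government should raise lump-sum taxes by $933.7 billion.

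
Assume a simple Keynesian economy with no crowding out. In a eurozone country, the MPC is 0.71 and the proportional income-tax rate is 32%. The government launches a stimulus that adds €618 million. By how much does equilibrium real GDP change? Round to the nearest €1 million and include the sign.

+€1,195 million

Expenditure multiplier = 1/(1 − c(1−t)) = 1/(1 − 0.71×0.68) = 1/0.5172 ≈ 1.933.
ΔY = k × ΔG = (+€618 million) / 0.5172 ≈ +€1,195 million.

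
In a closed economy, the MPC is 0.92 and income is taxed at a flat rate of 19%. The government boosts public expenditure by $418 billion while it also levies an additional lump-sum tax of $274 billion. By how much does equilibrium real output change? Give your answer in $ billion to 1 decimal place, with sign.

Expenditure multiplier = 1/(1 − c(1−t)) = 1/(1 − 0.92×0.81) = 1/0.2548 ≈ 3.925.
ΔG contributes k·ΔG = (+$418 billion) / 0.2548 ≈ +$1,640.5 billion.
ΔT of +$274 billion changes first-round spending by −c·ΔT = −$252.08 billion, contributing k·(−c·ΔT) = (−$252.08 billion) / 0.2548 ≈ −$989.3 billion.
Net ΔY = k(ΔG − c·ΔT) = (+$165.92 billion) / 0.2548 ≈ +$651.2 billion.

+$651.2 billion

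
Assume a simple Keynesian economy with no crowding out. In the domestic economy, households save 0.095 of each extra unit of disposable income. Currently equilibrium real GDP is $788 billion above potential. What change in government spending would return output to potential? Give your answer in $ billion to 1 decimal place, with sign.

−$74.9 billion

MPC = 1 − MPS = 1 − 0.095 = 0.905.
Spending multiplier = 1/(1 − MPC) = 1/(1 − 0.905) = 1/0.095 ≈ 10.526.
Need ΔY = −$788 billion, so ΔG = ΔY/k = (−$788 billion) × 0.095 ≈ −$74.9 billion.
The government should cut government spending by $74.9 billion.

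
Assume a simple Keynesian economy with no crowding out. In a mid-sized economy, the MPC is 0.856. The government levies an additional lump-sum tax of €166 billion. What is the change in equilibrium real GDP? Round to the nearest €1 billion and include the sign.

A lump-sum tax change of +€166 billion shifts disposable income by −€166 billion; first-round consumption changes by −c × ΔT = −0.856 × (+€166 billion) = −€142.096 billion.
Expenditure multiplier = 1/(1 − MPC) = 1/(1 − 0.856) = 1/0.144 ≈ 6.944.
The tax multiplier is −c × k ≈ −5.944, so ΔY = k × (−c·ΔT) = (−€142.096 billion) / 0.144 ≈ −€987 billion.

−€987 billion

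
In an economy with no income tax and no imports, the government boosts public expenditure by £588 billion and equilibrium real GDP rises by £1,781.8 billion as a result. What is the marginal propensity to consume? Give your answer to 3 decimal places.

Implied spending multiplier k = ΔY/ΔG = 1,781.8/588 ≈ 3.0303.
Since k = 1/(1 − MPC), MPC = 1 − 1/k = 1 − ΔG/ΔY = 1 − 588/1,781.8 ≈ 0.670.

0.670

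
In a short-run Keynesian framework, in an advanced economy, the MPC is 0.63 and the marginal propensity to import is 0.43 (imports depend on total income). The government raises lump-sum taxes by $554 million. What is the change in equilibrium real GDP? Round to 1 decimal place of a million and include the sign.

−$436.3 million

A lump-sum tax change of +$554 million shifts disposable income by −$554 million; first-round consumption changes by −c × ΔT = −0.63 × (+$554 million) = −$349.02 million.
Expenditure multiplier = 1/(1 − c + m) = 1/(1 − 0.63 + 0.43) = 1/0.8 = 1.25.
The tax multiplier is −c × k ≈ −0.788, so ΔY = k × (−c·ΔT) = (−$349.02 million) / 0.8 ≈ −$436.3 million.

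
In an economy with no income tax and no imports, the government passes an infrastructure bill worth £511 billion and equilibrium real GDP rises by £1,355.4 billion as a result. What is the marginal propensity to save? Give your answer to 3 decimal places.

0.377

Implied spending multiplier k = ΔY/ΔG = 1,355.4/511 ≈ 2.6524.
Since k = 1/(1 − MPC), MPC = 1 − 1/k = 1 − ΔG/ΔY = 1 − 511/1,355.4 ≈ 0.623.
MPS = 1 − MPC = 0.377.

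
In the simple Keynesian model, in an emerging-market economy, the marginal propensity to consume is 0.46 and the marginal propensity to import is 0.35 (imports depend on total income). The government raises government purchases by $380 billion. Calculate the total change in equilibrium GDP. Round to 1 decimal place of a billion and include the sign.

Government-spending multiplier = 1/(1 − c + m) = 1/(1 − 0.46 + 0.35) = 1/0.89 ≈ 1.124.
ΔY = k × ΔG = (+$380 billion) / 0.89 ≈ +$427 billion.

+$427.0 billion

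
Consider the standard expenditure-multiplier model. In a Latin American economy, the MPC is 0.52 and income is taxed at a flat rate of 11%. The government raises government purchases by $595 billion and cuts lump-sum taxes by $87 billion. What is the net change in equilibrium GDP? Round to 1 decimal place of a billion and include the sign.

+$1,191.8 billion

Expenditure multiplier = 1/(1 − c(1−t)) = 1/(1 − 0.52×0.89) = 1/0.5372 ≈ 1.862.
ΔG contributes k·ΔG = (+$595 billion) / 0.5372 ≈ +$1,107.6 billion.
ΔT of −$87 billion changes first-round spending by −c·ΔT = +$45.24 billion, contributing k·(−c·ΔT) = (+$45.24 billion) / 0.5372 ≈ +$84.2 billion.
Net ΔY = k(ΔG − c·ΔT) = (+$640.24 billion) / 0.5372 ≈ +$1,191.8 billion.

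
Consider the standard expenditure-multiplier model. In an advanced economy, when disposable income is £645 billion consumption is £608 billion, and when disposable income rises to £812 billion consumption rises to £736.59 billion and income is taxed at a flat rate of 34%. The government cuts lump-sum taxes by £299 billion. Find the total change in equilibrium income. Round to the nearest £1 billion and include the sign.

+£468 billion

MPC = ΔC/ΔYd = (736.59 − 608)/(812 − 645) = 128.59/167 = 0.77.
A lump-sum tax change of −£299 billion shifts disposable income by +£299 billion; first-round consumption changes by −c × ΔT = −0.77 × (−£299 billion) = +£230.23 billion.
Expenditure multiplier = 1/(1 − c(1−t)) = 1/(1 − 0.77×0.66) = 1/0.4918 ≈ 2.033.
The tax multiplier is −c × k ≈ −1.566, so ΔY = k × (−c·ΔT) = (+£230.23 billion) / 0.4918 ≈ +£468 billion.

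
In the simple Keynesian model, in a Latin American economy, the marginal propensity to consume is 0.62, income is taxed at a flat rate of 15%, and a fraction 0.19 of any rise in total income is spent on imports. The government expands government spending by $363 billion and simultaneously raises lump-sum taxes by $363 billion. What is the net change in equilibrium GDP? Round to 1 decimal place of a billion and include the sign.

+$208.1 billion

Expenditure multiplier = 1/(1 − c(1−t) + m) = 1/(1 − 0.62×0.85 + 0.19) = 1/0.663 ≈ 1.508.
ΔG contributes k·ΔG = (+$363 billion) / 0.663 ≈ +$547.5 billion.
ΔT of +$363 billion changes first-round spending by −c·ΔT = −$225.06 billion, contributing k·(−c·ΔT) = (−$225.06 billion) / 0.663 ≈ −$339.5 billion.
Net ΔY = k(ΔG − c·ΔT) = (+$137.94 billion) / 0.663 ≈ +$208.1 billion.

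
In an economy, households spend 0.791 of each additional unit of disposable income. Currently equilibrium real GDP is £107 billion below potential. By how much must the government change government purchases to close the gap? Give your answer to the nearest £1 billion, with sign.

Spending multiplier = 1/(1 − MPC) = 1/(1 − 0.791) = 1/0.209 ≈ 4.785.
Need ΔY = +£107 billion, so ΔG = ΔY/k = (+£107 billion) × 0.209 ≈ +£22 billion.
The government should increase government purchases by £22 billion.

+£22 billion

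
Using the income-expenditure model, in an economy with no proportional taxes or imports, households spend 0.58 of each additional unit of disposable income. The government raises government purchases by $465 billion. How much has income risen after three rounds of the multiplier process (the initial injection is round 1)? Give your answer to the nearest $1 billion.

$891 billion

Round 1 adds ΔG = $465 billion; each later round is MPC = 0.58 times the previous.
After 3 rounds: 465 + 269.7 + 156.426 = ΔG·(1 − c^3)/(1 − c) = 465 × (1 − 0.195112)/0.42 ≈ $891 billion.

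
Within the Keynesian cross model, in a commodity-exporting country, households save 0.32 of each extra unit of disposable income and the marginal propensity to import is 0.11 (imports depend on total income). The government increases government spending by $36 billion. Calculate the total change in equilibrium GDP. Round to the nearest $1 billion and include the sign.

MPC = 1 − MPS = 1 − 0.32 = 0.68.
Government-spending multiplier = 1/(1 − c + m) = 1/(1 − 0.68 + 0.11) = 1/0.43 ≈ 2.326.
ΔY = k × ΔG = (+$36 billion) / 0.43 ≈ +$84 billion.

+$84 billion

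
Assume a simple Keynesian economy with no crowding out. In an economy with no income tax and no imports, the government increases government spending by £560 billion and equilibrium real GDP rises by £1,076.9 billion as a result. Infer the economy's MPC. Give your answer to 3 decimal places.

Implied spending multiplier k = ΔY/ΔG = 1,076.9/560 ≈ 1.923.
Since k = 1/(1 − MPC), MPC = 1 − 1/k = 1 − ΔG/ΔY = 1 − 560/1,076.9 ≈ 0.480.

0.480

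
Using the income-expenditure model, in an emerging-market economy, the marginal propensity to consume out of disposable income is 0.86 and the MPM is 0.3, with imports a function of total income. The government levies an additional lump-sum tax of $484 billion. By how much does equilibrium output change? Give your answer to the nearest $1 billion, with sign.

A lump-sum tax change of +$484 billion shifts disposable income by −$484 billion; first-round consumption changes by −c × ΔT = −0.86 × (+$484 billion) = −$416.24 billion.
Expenditure multiplier = 1/(1 − c + m) = 1/(1 − 0.86 + 0.3) = 1/0.44 ≈ 2.273.
The tax multiplier is −c × k ≈ −1.955, so ΔY = k × (−c·ΔT) = (−$416.24 billion) / 0.44 = −$946 billion.

−$946 billion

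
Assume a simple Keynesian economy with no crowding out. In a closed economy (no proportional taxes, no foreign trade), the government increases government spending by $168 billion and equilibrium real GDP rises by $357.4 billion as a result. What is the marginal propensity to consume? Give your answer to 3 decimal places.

Implied spending multiplier k = ΔY/ΔG = 357.4/168 ≈ 2.1274.
Since k = 1/(1 − MPC), MPC = 1 − 1/k = 1 − ΔG/ΔY = 1 − 168/357.4 ≈ 0.530.

0.530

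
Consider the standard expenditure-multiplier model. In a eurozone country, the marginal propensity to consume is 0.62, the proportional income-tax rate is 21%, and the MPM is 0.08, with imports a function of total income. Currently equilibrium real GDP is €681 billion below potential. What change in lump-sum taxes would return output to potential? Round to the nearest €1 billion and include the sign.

−€648 billion

Spending multiplier = 1/(1 − c(1−t) + m) = 1/(1 − 0.62×0.79 + 0.08) = 1/0.5902 ≈ 1.694.
Tax multiplier = −c·k = −0.62/0.5902 ≈ −1.05. Need ΔY = +€681 billion, so ΔT = ΔY/(−c·k) = −(+€681 billion) × 0.5902 / 0.62 ≈ −€648 billion.
The government should cut lump-sum taxes by €648 billion.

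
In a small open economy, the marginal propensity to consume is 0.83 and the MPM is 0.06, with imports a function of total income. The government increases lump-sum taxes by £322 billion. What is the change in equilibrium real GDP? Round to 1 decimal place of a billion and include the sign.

A lump-sum tax change of +£322 billion shifts disposable income by −£322 billion; first-round consumption changes by −c × ΔT = −0.83 × (+£322 billion) = −£267.26 billion.
Expenditure multiplier = 1/(1 − c + m) = 1/(1 − 0.83 + 0.06) = 1/0.23 ≈ 4.348.
The tax multiplier is −c × k ≈ −3.609, so ΔY = k × (−c·ΔT) = (−£267.26 billion) / 0.23 = −£1,162 billion.

−£1,162.0 billion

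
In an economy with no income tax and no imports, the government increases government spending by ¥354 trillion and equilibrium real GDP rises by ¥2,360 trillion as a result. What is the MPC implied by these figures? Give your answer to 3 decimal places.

0.850

Implied spending multiplier k = ΔY/ΔG = 2,360/354 ≈ 6.6667.
Since k = 1/(1 − MPC), MPC = 1 − 1/k = 1 − ΔG/ΔY = 1 − 354/2,360 = 0.850.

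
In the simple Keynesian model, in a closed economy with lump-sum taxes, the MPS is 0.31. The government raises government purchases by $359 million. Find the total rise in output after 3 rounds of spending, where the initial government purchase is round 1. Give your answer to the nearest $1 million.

$778 million

MPC = 1 − MPS = 1 − 0.31 = 0.69.
Round 1 adds ΔG = $359 million; each later round is MPC = 0.69 times the previous.
After 3 rounds: 359 + 247.71 + 170.9199 = ΔG·(1 − c^3)/(1 − c) = 359 × (1 − 0.328509)/0.31 ≈ $778 million.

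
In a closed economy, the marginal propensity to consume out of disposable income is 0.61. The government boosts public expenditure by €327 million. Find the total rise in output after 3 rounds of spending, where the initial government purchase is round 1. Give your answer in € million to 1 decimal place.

Round 1 adds ΔG = €327 million; each later round is MPC = 0.61 times the previous.
After 3 rounds: 327 + 199.47 + 121.6767 = ΔG·(1 − c^3)/(1 − c) = 327 × (1 − 0.226981)/0.39 ≈ €648.1 million.

€648.1 million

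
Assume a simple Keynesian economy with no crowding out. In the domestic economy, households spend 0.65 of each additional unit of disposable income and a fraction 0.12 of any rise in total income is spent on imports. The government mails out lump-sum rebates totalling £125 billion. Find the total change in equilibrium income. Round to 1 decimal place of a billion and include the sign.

A lump-sum tax change of −£125 billion shifts disposable income by +£125 billion; first-round consumption changes by −c × ΔT = −0.65 × (−£125 billion) = +£81.25 billion.
Expenditure multiplier = 1/(1 − c + m) = 1/(1 − 0.65 + 0.12) = 1/0.47 ≈ 2.128.
The tax multiplier is −c × k ≈ −1.383, so ΔY = k × (−c·ΔT) = (+£81.25 billion) / 0.47 ≈ +£172.9 billion.

+£172.9 billion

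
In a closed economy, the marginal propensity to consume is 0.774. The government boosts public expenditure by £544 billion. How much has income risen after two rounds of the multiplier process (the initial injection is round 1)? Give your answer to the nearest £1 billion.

£965 billion

Round 1 adds ΔG = £544 billion; each later round is MPC = 0.774 times the previous.
After 2 rounds: 544 + 421.056 = ΔG·(1 − c^2)/(1 − c) = 544 × (1 − 0.599076)/0.226 ≈ £965 billion.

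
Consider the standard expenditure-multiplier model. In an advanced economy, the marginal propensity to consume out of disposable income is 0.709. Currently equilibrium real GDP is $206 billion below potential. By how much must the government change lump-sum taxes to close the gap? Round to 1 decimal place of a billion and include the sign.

−$84.6 billion

Spending multiplier = 1/(1 − MPC) = 1/(1 − 0.709) = 1/0.291 ≈ 3.436.
Tax multiplier = −c·k = −0.709/0.291 ≈ −2.436. Need ΔY = +$206 billion, so ΔT = ΔY/(−c·k) = −(+$206 billion) × 0.291 / 0.709 ≈ −$84.6 billion.
The government should cut lump-sum taxes by $84.6 billion.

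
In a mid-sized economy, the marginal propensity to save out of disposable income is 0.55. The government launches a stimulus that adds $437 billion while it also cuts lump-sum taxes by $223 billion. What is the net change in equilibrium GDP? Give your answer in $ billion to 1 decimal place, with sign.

MPC = 1 − MPS = 1 − 0.55 = 0.45.
Expenditure multiplier = 1/(1 − MPC) = 1/(1 − 0.45) = 1/0.55 ≈ 1.818.
ΔG contributes k·ΔG = (+$437 billion) / 0.55 ≈ +$794.5 billion.
ΔT of −$223 billion changes first-round spending by −c·ΔT = +$100.35 billion, contributing k·(−c·ΔT) = (+$100.35 billion) / 0.55 ≈ +$182.5 billion.
Net ΔY = k(ΔG − c·ΔT) = (+$537.35 billion) / 0.55 = +$977 billion.

+$977.0 billion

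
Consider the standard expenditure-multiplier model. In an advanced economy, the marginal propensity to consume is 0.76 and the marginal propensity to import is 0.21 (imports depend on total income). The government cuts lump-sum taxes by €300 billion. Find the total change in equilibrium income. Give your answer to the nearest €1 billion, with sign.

A lump-sum tax change of −€300 billion shifts disposable income by +€300 billion; first-round consumption changes by −c × ΔT = −0.76 × (−€300 billion) = +€228 billion.
Expenditure multiplier = 1/(1 − c + m) = 1/(1 − 0.76 + 0.21) = 1/0.45 ≈ 2.222.
The tax multiplier is −c × k ≈ −1.689, so ΔY = k × (−c·ΔT) = (+€228 billion) / 0.45 ≈ +€507 billion.

+€507 billion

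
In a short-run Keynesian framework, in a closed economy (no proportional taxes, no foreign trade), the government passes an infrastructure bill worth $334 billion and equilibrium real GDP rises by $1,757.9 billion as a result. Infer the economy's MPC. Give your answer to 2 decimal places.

Implied spending multiplier k = ΔY/ΔG = 1,757.9/334 ≈ 5.2632.
Since k = 1/(1 − MPC), MPC = 1 − 1/k = 1 − ΔG/ΔY = 1 − 334/1,757.9 ≈ 0.81.

0.81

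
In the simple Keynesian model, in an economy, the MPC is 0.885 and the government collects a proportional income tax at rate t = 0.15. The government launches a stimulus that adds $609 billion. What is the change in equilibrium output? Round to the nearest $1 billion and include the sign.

+$2,458 billion

Government-spending multiplier = 1/(1 − c(1−t)) = 1/(1 − 0.885×0.85) = 1/0.24775 ≈ 4.036.
ΔY = k × ΔG = (+$609 billion) / 0.24775 ≈ +$2,458 billion.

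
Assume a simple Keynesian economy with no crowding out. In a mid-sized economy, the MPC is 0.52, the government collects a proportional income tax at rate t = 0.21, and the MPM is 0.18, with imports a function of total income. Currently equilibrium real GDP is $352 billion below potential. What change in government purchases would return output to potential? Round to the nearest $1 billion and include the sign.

+$271 billion

Spending multiplier = 1/(1 − c(1−t) + m) = 1/(1 − 0.52×0.79 + 0.18) = 1/0.7692 ≈ 1.3.
Need ΔY = +$352 billion, so ΔG = ΔY/k = (+$352 billion) × 0.7692 ≈ +$271 billion.
The government should increase government purchases by $271 billion.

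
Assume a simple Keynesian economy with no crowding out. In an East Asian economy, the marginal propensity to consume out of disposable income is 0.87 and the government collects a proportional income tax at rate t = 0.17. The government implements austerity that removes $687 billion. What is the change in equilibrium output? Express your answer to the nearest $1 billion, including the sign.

Expenditure multiplier = 1/(1 − c(1−t)) = 1/(1 − 0.87×0.83) = 1/0.2779 ≈ 3.598.
ΔY = k × ΔG = (−$687 billion) / 0.2779 ≈ −$2,472 billion.

−$2,472 billion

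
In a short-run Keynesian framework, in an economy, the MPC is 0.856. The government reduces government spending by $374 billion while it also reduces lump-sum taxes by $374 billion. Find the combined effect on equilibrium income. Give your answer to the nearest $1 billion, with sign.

−$374 billion

Expenditure multiplier = 1/(1 − MPC) = 1/(1 − 0.856) = 1/0.144 ≈ 6.944.
ΔG contributes k·ΔG = (−$374 billion) / 0.144 ≈ −$2,597.2 billion.
ΔT of −$374 billion changes first-round spending by −c·ΔT = +$320.144 billion, contributing k·(−c·ΔT) = (+$320.144 billion) / 0.144 ≈ +$2,223.2 billion.
With ΔG = ΔT and no other leakages, the balanced-budget multiplier is 1, so ΔY = ΔG = −$374 billion.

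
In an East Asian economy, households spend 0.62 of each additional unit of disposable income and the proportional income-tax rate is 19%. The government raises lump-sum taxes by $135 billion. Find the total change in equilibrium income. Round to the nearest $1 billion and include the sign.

A lump-sum tax change of +$135 billion shifts disposable income by −$135 billion; first-round consumption changes by −c × ΔT = −0.62 × (+$135 billion) = −$83.7 billion.
Expenditure multiplier = 1/(1 − c(1−t)) = 1/(1 − 0.62×0.81) = 1/0.4978 ≈ 2.009.
The tax multiplier is −c × k ≈ −1.245, so ΔY = k × (−c·ΔT) = (−$83.7 billion) / 0.4978 ≈ −$168 billion.

−$168 billion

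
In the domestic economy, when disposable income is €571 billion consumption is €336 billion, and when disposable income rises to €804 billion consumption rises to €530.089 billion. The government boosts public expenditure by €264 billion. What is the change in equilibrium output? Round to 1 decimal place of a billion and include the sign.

MPC = ΔC/ΔYd = (530.089 − 336)/(804 − 571) = 194.089/233 = 0.833.
Expenditure multiplier = 1/(1 − MPC) = 1/(1 − 0.833) = 1/0.167 ≈ 5.988.
ΔY = k × ΔG = (+€264 billion) / 0.167 ≈ +€1,580.8 billion.

+€1,580.8 billion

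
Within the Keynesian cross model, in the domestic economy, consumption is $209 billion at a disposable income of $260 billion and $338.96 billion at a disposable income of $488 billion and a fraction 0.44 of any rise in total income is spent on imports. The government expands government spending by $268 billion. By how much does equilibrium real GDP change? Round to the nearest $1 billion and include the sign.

+$308 billion

MPC = ΔC/ΔYd = (338.96 − 209)/(488 − 260) = 129.96/228 = 0.57.
Government-spending multiplier = 1/(1 − c + m) = 1/(1 − 0.57 + 0.44) = 1/0.87 ≈ 1.149.
ΔY = k × ΔG = (+$268 billion) / 0.87 ≈ +$308 billion.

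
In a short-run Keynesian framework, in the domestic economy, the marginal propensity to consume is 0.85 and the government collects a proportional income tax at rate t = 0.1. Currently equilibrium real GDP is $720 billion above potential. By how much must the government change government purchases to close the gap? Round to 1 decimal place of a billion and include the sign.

−$169.2 billion

Spending multiplier = 1/(1 − c(1−t)) = 1/(1 − 0.85×0.9) = 1/0.235 ≈ 4.255.
Need ΔY = −$720 billion, so ΔG = ΔY/k = (−$720 billion) × 0.235 = −$169.2 billion.
The government should cut government purchases by $169.2 billion.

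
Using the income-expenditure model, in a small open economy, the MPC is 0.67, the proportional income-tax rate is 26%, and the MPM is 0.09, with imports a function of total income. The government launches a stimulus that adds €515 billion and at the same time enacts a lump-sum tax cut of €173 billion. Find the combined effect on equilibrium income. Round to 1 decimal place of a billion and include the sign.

Expenditure multiplier = 1/(1 − c(1−t) + m) = 1/(1 − 0.67×0.74 + 0.09) = 1/0.5942 ≈ 1.683.
ΔG contributes k·ΔG = (+€515 billion) / 0.5942 ≈ +€866.7 billion.
ΔT of −€173 billion changes first-round spending by −c·ΔT = +€115.91 billion, contributing k·(−c·ΔT) = (+€115.91 billion) / 0.5942 ≈ +€195.1 billion.
Net ΔY = k(ΔG − c·ΔT) = (+€630.91 billion) / 0.5942 ≈ +€1,061.8 billion.

+€1,061.8 billion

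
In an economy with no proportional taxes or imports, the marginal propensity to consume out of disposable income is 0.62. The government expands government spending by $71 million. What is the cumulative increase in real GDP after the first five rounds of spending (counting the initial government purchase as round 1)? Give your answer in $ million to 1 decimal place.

$169.7 million

Round 1 adds ΔG = $71 million; each later round is MPC = 0.62 times the previous.
After 5 rounds: 71 + 44.02 + 27.2924 + 16.921288 + 10.49119856 = ΔG·(1 − c^5)/(1 − c) = 71 × (1 − 0.0916132832)/0.38 ≈ $169.7 million.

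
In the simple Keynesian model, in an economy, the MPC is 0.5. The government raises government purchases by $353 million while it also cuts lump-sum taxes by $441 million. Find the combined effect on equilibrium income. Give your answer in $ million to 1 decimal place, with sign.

Expenditure multiplier = 1/(1 − MPC) = 1/(1 − 0.5) = 1/0.5 = 2.
ΔG contributes k·ΔG = (+$353 million) / 0.5 = +$706 million.
ΔT of −$441 million changes first-round spending by −c·ΔT = +$220.5 million, contributing k·(−c·ΔT) = (+$220.5 million) / 0.5 = +$441 million.
Net ΔY = k(ΔG − c·ΔT) = (+$573.5 million) / 0.5 = +$1,147 million.

+$1,147.0 million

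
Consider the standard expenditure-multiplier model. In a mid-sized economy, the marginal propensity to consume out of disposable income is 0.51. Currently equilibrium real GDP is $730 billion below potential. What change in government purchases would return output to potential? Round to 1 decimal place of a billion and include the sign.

Spending multiplier = 1/(1 − MPC) = 1/(1 − 0.51) = 1/0.49 ≈ 2.041.
Need ΔY = +$730 billion, so ΔG = ΔY/k = (+$730 billion) × 0.49 = +$357.7 billion.
The government should increase government purchases by $357.7 billion.

+$357.7 billion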